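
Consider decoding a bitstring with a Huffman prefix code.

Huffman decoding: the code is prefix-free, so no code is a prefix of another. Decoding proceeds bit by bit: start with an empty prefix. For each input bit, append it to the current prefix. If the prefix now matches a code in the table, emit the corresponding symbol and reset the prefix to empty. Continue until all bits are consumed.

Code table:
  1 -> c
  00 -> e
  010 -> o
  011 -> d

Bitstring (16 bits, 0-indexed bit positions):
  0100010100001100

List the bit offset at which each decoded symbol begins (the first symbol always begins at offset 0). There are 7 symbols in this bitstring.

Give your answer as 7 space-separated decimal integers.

Answer: 0 3 5 6 9 11 14

Derivation:
Bit 0: prefix='0' (no match yet)
Bit 1: prefix='01' (no match yet)
Bit 2: prefix='010' -> emit 'o', reset
Bit 3: prefix='0' (no match yet)
Bit 4: prefix='00' -> emit 'e', reset
Bit 5: prefix='1' -> emit 'c', reset
Bit 6: prefix='0' (no match yet)
Bit 7: prefix='01' (no match yet)
Bit 8: prefix='010' -> emit 'o', reset
Bit 9: prefix='0' (no match yet)
Bit 10: prefix='00' -> emit 'e', reset
Bit 11: prefix='0' (no match yet)
Bit 12: prefix='01' (no match yet)
Bit 13: prefix='011' -> emit 'd', reset
Bit 14: prefix='0' (no match yet)
Bit 15: prefix='00' -> emit 'e', reset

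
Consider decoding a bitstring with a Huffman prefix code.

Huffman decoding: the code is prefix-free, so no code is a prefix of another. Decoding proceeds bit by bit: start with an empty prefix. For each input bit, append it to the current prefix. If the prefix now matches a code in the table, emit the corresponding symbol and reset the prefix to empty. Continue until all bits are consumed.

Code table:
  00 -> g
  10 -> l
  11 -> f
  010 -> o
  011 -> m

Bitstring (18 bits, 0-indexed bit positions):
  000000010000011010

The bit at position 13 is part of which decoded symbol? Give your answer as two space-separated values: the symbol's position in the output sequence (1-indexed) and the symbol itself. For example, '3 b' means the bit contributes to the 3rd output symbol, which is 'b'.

Bit 0: prefix='0' (no match yet)
Bit 1: prefix='00' -> emit 'g', reset
Bit 2: prefix='0' (no match yet)
Bit 3: prefix='00' -> emit 'g', reset
Bit 4: prefix='0' (no match yet)
Bit 5: prefix='00' -> emit 'g', reset
Bit 6: prefix='0' (no match yet)
Bit 7: prefix='01' (no match yet)
Bit 8: prefix='010' -> emit 'o', reset
Bit 9: prefix='0' (no match yet)
Bit 10: prefix='00' -> emit 'g', reset
Bit 11: prefix='0' (no match yet)
Bit 12: prefix='00' -> emit 'g', reset
Bit 13: prefix='1' (no match yet)
Bit 14: prefix='11' -> emit 'f', reset
Bit 15: prefix='0' (no match yet)
Bit 16: prefix='01' (no match yet)
Bit 17: prefix='010' -> emit 'o', reset

Answer: 7 f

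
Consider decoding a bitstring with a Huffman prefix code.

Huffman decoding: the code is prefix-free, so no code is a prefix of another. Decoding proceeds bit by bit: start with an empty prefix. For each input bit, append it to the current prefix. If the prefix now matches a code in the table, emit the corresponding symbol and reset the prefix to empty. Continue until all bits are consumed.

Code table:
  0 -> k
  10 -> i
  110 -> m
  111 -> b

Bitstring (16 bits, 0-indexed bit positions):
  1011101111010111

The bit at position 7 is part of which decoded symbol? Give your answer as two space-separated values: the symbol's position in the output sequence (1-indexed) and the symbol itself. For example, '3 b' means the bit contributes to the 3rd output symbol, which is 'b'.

Bit 0: prefix='1' (no match yet)
Bit 1: prefix='10' -> emit 'i', reset
Bit 2: prefix='1' (no match yet)
Bit 3: prefix='11' (no match yet)
Bit 4: prefix='111' -> emit 'b', reset
Bit 5: prefix='0' -> emit 'k', reset
Bit 6: prefix='1' (no match yet)
Bit 7: prefix='11' (no match yet)
Bit 8: prefix='111' -> emit 'b', reset
Bit 9: prefix='1' (no match yet)
Bit 10: prefix='10' -> emit 'i', reset
Bit 11: prefix='1' (no match yet)

Answer: 4 b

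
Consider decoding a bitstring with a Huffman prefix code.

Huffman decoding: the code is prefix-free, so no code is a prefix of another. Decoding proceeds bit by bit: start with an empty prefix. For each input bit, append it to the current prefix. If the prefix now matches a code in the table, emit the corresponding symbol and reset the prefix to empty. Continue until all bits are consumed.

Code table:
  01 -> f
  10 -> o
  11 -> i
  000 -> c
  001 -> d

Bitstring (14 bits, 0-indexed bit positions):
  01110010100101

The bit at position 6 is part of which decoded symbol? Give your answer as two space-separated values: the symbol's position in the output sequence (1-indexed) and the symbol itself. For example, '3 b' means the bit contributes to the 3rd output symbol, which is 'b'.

Answer: 3 d

Derivation:
Bit 0: prefix='0' (no match yet)
Bit 1: prefix='01' -> emit 'f', reset
Bit 2: prefix='1' (no match yet)
Bit 3: prefix='11' -> emit 'i', reset
Bit 4: prefix='0' (no match yet)
Bit 5: prefix='00' (no match yet)
Bit 6: prefix='001' -> emit 'd', reset
Bit 7: prefix='0' (no match yet)
Bit 8: prefix='01' -> emit 'f', reset
Bit 9: prefix='0' (no match yet)
Bit 10: prefix='00' (no match yet)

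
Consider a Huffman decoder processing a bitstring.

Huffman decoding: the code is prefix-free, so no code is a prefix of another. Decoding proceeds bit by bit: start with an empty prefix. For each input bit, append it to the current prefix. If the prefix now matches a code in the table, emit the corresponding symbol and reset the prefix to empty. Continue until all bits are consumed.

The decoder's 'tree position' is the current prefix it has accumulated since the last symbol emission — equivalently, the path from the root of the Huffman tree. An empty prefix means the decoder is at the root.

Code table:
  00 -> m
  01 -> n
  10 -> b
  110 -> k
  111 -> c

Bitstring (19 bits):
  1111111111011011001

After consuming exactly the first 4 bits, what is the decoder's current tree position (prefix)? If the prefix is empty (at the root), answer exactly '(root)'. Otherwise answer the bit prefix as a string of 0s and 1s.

Bit 0: prefix='1' (no match yet)
Bit 1: prefix='11' (no match yet)
Bit 2: prefix='111' -> emit 'c', reset
Bit 3: prefix='1' (no match yet)

Answer: 1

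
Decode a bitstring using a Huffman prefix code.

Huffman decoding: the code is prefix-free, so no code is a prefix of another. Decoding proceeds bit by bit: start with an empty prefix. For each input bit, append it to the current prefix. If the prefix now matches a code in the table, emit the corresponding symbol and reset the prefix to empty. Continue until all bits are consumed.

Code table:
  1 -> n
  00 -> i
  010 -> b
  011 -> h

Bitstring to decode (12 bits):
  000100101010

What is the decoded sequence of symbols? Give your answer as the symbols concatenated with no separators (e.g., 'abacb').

Bit 0: prefix='0' (no match yet)
Bit 1: prefix='00' -> emit 'i', reset
Bit 2: prefix='0' (no match yet)
Bit 3: prefix='01' (no match yet)
Bit 4: prefix='010' -> emit 'b', reset
Bit 5: prefix='0' (no match yet)
Bit 6: prefix='01' (no match yet)
Bit 7: prefix='010' -> emit 'b', reset
Bit 8: prefix='1' -> emit 'n', reset
Bit 9: prefix='0' (no match yet)
Bit 10: prefix='01' (no match yet)
Bit 11: prefix='010' -> emit 'b', reset

Answer: ibbnb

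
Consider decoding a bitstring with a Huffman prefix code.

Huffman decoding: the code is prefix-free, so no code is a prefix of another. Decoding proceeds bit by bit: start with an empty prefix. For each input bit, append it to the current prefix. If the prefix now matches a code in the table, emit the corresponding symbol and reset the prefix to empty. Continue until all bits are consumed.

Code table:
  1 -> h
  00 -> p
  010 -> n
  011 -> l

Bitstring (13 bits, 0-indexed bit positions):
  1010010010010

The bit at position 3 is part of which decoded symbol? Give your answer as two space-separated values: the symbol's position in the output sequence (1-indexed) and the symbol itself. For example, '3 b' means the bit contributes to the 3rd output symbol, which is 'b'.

Answer: 2 n

Derivation:
Bit 0: prefix='1' -> emit 'h', reset
Bit 1: prefix='0' (no match yet)
Bit 2: prefix='01' (no match yet)
Bit 3: prefix='010' -> emit 'n', reset
Bit 4: prefix='0' (no match yet)
Bit 5: prefix='01' (no match yet)
Bit 6: prefix='010' -> emit 'n', reset
Bit 7: prefix='0' (no match yet)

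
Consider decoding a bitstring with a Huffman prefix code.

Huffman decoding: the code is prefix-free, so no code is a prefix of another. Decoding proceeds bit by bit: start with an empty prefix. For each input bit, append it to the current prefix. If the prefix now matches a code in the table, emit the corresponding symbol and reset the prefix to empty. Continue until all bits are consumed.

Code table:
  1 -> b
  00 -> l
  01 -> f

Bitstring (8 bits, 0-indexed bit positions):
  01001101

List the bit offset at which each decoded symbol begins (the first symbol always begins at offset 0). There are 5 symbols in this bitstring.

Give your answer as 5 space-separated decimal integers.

Answer: 0 2 4 5 6

Derivation:
Bit 0: prefix='0' (no match yet)
Bit 1: prefix='01' -> emit 'f', reset
Bit 2: prefix='0' (no match yet)
Bit 3: prefix='00' -> emit 'l', reset
Bit 4: prefix='1' -> emit 'b', reset
Bit 5: prefix='1' -> emit 'b', reset
Bit 6: prefix='0' (no match yet)
Bit 7: prefix='01' -> emit 'f', reset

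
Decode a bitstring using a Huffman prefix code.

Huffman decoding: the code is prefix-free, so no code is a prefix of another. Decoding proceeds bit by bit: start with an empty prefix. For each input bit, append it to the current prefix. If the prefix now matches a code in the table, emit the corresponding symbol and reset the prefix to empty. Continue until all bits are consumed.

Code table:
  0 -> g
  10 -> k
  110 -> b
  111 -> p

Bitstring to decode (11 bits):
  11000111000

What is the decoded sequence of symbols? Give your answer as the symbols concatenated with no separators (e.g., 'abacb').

Bit 0: prefix='1' (no match yet)
Bit 1: prefix='11' (no match yet)
Bit 2: prefix='110' -> emit 'b', reset
Bit 3: prefix='0' -> emit 'g', reset
Bit 4: prefix='0' -> emit 'g', reset
Bit 5: prefix='1' (no match yet)
Bit 6: prefix='11' (no match yet)
Bit 7: prefix='111' -> emit 'p', reset
Bit 8: prefix='0' -> emit 'g', reset
Bit 9: prefix='0' -> emit 'g', reset
Bit 10: prefix='0' -> emit 'g', reset

Answer: bggpggg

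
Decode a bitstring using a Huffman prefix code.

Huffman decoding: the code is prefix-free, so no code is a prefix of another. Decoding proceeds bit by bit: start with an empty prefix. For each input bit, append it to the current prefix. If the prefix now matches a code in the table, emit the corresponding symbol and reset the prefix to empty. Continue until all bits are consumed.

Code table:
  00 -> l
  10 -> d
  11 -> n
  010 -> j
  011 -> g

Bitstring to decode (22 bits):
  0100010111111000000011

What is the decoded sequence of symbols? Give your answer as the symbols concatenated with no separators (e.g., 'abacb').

Bit 0: prefix='0' (no match yet)
Bit 1: prefix='01' (no match yet)
Bit 2: prefix='010' -> emit 'j', reset
Bit 3: prefix='0' (no match yet)
Bit 4: prefix='00' -> emit 'l', reset
Bit 5: prefix='1' (no match yet)
Bit 6: prefix='10' -> emit 'd', reset
Bit 7: prefix='1' (no match yet)
Bit 8: prefix='11' -> emit 'n', reset
Bit 9: prefix='1' (no match yet)
Bit 10: prefix='11' -> emit 'n', reset
Bit 11: prefix='1' (no match yet)
Bit 12: prefix='11' -> emit 'n', reset
Bit 13: prefix='0' (no match yet)
Bit 14: prefix='00' -> emit 'l', reset
Bit 15: prefix='0' (no match yet)
Bit 16: prefix='00' -> emit 'l', reset
Bit 17: prefix='0' (no match yet)
Bit 18: prefix='00' -> emit 'l', reset
Bit 19: prefix='0' (no match yet)
Bit 20: prefix='01' (no match yet)
Bit 21: prefix='011' -> emit 'g', reset

Answer: jldnnnlllg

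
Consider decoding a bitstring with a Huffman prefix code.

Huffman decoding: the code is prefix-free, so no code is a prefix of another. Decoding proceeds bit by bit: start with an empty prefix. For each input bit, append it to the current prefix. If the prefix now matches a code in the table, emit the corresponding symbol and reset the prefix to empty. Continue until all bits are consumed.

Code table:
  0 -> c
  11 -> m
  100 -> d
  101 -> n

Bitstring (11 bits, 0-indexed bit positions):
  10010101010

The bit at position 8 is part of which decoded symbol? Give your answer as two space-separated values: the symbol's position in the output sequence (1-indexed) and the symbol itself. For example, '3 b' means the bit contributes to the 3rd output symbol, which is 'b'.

Bit 0: prefix='1' (no match yet)
Bit 1: prefix='10' (no match yet)
Bit 2: prefix='100' -> emit 'd', reset
Bit 3: prefix='1' (no match yet)
Bit 4: prefix='10' (no match yet)
Bit 5: prefix='101' -> emit 'n', reset
Bit 6: prefix='0' -> emit 'c', reset
Bit 7: prefix='1' (no match yet)
Bit 8: prefix='10' (no match yet)
Bit 9: prefix='101' -> emit 'n', reset
Bit 10: prefix='0' -> emit 'c', reset

Answer: 4 n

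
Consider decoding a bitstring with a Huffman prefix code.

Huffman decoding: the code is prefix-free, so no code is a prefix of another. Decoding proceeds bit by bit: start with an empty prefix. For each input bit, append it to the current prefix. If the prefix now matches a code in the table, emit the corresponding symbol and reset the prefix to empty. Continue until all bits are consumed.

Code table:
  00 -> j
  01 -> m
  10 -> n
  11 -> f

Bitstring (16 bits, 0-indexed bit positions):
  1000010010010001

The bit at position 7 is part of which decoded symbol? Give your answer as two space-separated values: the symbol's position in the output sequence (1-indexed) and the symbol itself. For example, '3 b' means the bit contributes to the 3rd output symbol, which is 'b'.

Bit 0: prefix='1' (no match yet)
Bit 1: prefix='10' -> emit 'n', reset
Bit 2: prefix='0' (no match yet)
Bit 3: prefix='00' -> emit 'j', reset
Bit 4: prefix='0' (no match yet)
Bit 5: prefix='01' -> emit 'm', reset
Bit 6: prefix='0' (no match yet)
Bit 7: prefix='00' -> emit 'j', reset
Bit 8: prefix='1' (no match yet)
Bit 9: prefix='10' -> emit 'n', reset
Bit 10: prefix='0' (no match yet)
Bit 11: prefix='01' -> emit 'm', reset

Answer: 4 j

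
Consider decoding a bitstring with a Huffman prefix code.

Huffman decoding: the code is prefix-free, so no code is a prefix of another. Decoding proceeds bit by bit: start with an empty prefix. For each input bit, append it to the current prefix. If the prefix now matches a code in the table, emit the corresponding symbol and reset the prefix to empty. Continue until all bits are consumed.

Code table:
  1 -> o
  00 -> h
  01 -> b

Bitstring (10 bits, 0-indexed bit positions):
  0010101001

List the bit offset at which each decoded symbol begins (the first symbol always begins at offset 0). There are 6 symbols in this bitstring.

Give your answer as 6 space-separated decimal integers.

Bit 0: prefix='0' (no match yet)
Bit 1: prefix='00' -> emit 'h', reset
Bit 2: prefix='1' -> emit 'o', reset
Bit 3: prefix='0' (no match yet)
Bit 4: prefix='01' -> emit 'b', reset
Bit 5: prefix='0' (no match yet)
Bit 6: prefix='01' -> emit 'b', reset
Bit 7: prefix='0' (no match yet)
Bit 8: prefix='00' -> emit 'h', reset
Bit 9: prefix='1' -> emit 'o', reset

Answer: 0 2 3 5 7 9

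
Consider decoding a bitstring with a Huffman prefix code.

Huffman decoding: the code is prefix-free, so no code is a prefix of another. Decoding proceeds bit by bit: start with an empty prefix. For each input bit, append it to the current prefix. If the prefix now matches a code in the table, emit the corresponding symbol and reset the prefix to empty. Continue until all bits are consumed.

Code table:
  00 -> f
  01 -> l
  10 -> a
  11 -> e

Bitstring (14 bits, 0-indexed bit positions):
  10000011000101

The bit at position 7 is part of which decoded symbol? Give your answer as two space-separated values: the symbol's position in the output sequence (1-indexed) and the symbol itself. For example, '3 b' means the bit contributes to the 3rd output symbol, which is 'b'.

Bit 0: prefix='1' (no match yet)
Bit 1: prefix='10' -> emit 'a', reset
Bit 2: prefix='0' (no match yet)
Bit 3: prefix='00' -> emit 'f', reset
Bit 4: prefix='0' (no match yet)
Bit 5: prefix='00' -> emit 'f', reset
Bit 6: prefix='1' (no match yet)
Bit 7: prefix='11' -> emit 'e', reset
Bit 8: prefix='0' (no match yet)
Bit 9: prefix='00' -> emit 'f', reset
Bit 10: prefix='0' (no match yet)
Bit 11: prefix='01' -> emit 'l', reset

Answer: 4 e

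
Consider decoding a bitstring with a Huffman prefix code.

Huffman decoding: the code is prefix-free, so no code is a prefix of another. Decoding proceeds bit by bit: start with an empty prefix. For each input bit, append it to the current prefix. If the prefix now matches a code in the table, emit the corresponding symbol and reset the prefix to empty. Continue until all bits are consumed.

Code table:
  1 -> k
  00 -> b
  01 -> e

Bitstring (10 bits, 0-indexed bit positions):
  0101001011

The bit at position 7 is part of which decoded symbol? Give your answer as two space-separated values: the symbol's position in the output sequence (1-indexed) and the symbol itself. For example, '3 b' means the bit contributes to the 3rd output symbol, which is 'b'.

Bit 0: prefix='0' (no match yet)
Bit 1: prefix='01' -> emit 'e', reset
Bit 2: prefix='0' (no match yet)
Bit 3: prefix='01' -> emit 'e', reset
Bit 4: prefix='0' (no match yet)
Bit 5: prefix='00' -> emit 'b', reset
Bit 6: prefix='1' -> emit 'k', reset
Bit 7: prefix='0' (no match yet)
Bit 8: prefix='01' -> emit 'e', reset
Bit 9: prefix='1' -> emit 'k', reset

Answer: 5 e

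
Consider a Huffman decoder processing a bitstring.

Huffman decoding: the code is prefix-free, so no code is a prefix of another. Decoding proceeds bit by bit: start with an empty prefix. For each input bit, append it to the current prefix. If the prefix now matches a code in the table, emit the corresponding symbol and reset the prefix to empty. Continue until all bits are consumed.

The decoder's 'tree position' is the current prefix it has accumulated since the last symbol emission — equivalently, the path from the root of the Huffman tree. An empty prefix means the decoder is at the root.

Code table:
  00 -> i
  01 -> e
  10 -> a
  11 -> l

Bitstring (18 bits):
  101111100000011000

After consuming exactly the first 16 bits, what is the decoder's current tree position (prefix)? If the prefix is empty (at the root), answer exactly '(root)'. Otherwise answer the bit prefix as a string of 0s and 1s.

Answer: (root)

Derivation:
Bit 0: prefix='1' (no match yet)
Bit 1: prefix='10' -> emit 'a', reset
Bit 2: prefix='1' (no match yet)
Bit 3: prefix='11' -> emit 'l', reset
Bit 4: prefix='1' (no match yet)
Bit 5: prefix='11' -> emit 'l', reset
Bit 6: prefix='1' (no match yet)
Bit 7: prefix='10' -> emit 'a', reset
Bit 8: prefix='0' (no match yet)
Bit 9: prefix='00' -> emit 'i', reset
Bit 10: prefix='0' (no match yet)
Bit 11: prefix='00' -> emit 'i', reset
Bit 12: prefix='0' (no match yet)
Bit 13: prefix='01' -> emit 'e', reset
Bit 14: prefix='1' (no match yet)
Bit 15: prefix='10' -> emit 'a', reset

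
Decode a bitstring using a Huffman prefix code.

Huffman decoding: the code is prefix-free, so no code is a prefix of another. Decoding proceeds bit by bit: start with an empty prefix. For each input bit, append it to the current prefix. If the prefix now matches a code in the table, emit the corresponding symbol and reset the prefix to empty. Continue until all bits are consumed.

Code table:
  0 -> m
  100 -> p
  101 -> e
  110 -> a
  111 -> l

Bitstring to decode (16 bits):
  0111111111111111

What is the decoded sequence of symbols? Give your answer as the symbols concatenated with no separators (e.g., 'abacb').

Bit 0: prefix='0' -> emit 'm', reset
Bit 1: prefix='1' (no match yet)
Bit 2: prefix='11' (no match yet)
Bit 3: prefix='111' -> emit 'l', reset
Bit 4: prefix='1' (no match yet)
Bit 5: prefix='11' (no match yet)
Bit 6: prefix='111' -> emit 'l', reset
Bit 7: prefix='1' (no match yet)
Bit 8: prefix='11' (no match yet)
Bit 9: prefix='111' -> emit 'l', reset
Bit 10: prefix='1' (no match yet)
Bit 11: prefix='11' (no match yet)
Bit 12: prefix='111' -> emit 'l', reset
Bit 13: prefix='1' (no match yet)
Bit 14: prefix='11' (no match yet)
Bit 15: prefix='111' -> emit 'l', reset

Answer: mlllll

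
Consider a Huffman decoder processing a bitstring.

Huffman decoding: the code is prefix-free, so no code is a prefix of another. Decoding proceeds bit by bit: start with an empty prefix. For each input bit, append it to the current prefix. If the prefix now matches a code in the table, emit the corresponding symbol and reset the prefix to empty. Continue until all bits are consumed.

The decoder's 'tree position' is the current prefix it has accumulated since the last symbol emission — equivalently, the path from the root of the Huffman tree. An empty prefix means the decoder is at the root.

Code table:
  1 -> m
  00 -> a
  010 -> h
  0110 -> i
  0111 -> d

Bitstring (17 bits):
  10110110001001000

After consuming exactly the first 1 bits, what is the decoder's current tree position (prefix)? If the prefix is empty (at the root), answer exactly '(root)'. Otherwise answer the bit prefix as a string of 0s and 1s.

Bit 0: prefix='1' -> emit 'm', reset

Answer: (root)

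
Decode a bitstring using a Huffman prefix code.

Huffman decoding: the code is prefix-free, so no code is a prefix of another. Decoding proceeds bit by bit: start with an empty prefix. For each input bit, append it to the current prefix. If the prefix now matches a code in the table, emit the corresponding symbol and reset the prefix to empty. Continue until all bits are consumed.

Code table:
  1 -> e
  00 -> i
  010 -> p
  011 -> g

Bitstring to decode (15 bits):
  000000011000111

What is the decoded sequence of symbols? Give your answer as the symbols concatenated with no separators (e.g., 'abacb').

Bit 0: prefix='0' (no match yet)
Bit 1: prefix='00' -> emit 'i', reset
Bit 2: prefix='0' (no match yet)
Bit 3: prefix='00' -> emit 'i', reset
Bit 4: prefix='0' (no match yet)
Bit 5: prefix='00' -> emit 'i', reset
Bit 6: prefix='0' (no match yet)
Bit 7: prefix='01' (no match yet)
Bit 8: prefix='011' -> emit 'g', reset
Bit 9: prefix='0' (no match yet)
Bit 10: prefix='00' -> emit 'i', reset
Bit 11: prefix='0' (no match yet)
Bit 12: prefix='01' (no match yet)
Bit 13: prefix='011' -> emit 'g', reset
Bit 14: prefix='1' -> emit 'e', reset

Answer: iiigige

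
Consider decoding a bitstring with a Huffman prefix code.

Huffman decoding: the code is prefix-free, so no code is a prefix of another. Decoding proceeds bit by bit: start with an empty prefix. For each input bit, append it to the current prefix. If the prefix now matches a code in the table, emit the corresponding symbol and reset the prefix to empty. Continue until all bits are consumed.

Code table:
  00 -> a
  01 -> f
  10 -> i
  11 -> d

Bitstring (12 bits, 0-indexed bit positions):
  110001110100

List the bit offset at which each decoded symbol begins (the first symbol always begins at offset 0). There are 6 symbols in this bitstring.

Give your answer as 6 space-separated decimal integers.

Bit 0: prefix='1' (no match yet)
Bit 1: prefix='11' -> emit 'd', reset
Bit 2: prefix='0' (no match yet)
Bit 3: prefix='00' -> emit 'a', reset
Bit 4: prefix='0' (no match yet)
Bit 5: prefix='01' -> emit 'f', reset
Bit 6: prefix='1' (no match yet)
Bit 7: prefix='11' -> emit 'd', reset
Bit 8: prefix='0' (no match yet)
Bit 9: prefix='01' -> emit 'f', reset
Bit 10: prefix='0' (no match yet)
Bit 11: prefix='00' -> emit 'a', reset

Answer: 0 2 4 6 8 10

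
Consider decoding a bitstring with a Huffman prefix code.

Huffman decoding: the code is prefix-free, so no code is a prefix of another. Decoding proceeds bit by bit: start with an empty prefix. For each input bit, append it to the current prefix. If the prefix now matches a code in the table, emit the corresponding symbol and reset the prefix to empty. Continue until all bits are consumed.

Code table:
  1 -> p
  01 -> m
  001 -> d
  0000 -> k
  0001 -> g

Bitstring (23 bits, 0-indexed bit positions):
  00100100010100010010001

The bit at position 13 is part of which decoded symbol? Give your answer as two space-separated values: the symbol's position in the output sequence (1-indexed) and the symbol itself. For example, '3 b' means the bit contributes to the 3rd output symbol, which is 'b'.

Answer: 5 g

Derivation:
Bit 0: prefix='0' (no match yet)
Bit 1: prefix='00' (no match yet)
Bit 2: prefix='001' -> emit 'd', reset
Bit 3: prefix='0' (no match yet)
Bit 4: prefix='00' (no match yet)
Bit 5: prefix='001' -> emit 'd', reset
Bit 6: prefix='0' (no match yet)
Bit 7: prefix='00' (no match yet)
Bit 8: prefix='000' (no match yet)
Bit 9: prefix='0001' -> emit 'g', reset
Bit 10: prefix='0' (no match yet)
Bit 11: prefix='01' -> emit 'm', reset
Bit 12: prefix='0' (no match yet)
Bit 13: prefix='00' (no match yet)
Bit 14: prefix='000' (no match yet)
Bit 15: prefix='0001' -> emit 'g', reset
Bit 16: prefix='0' (no match yet)
Bit 17: prefix='00' (no match yet)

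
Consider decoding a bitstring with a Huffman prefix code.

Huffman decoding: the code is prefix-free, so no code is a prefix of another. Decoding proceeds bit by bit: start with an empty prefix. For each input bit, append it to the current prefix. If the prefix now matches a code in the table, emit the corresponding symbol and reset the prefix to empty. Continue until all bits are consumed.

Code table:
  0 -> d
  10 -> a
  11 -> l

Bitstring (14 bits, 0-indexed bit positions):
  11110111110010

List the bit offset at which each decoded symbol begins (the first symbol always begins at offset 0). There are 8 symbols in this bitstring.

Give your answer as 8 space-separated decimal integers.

Bit 0: prefix='1' (no match yet)
Bit 1: prefix='11' -> emit 'l', reset
Bit 2: prefix='1' (no match yet)
Bit 3: prefix='11' -> emit 'l', reset
Bit 4: prefix='0' -> emit 'd', reset
Bit 5: prefix='1' (no match yet)
Bit 6: prefix='11' -> emit 'l', reset
Bit 7: prefix='1' (no match yet)
Bit 8: prefix='11' -> emit 'l', reset
Bit 9: prefix='1' (no match yet)
Bit 10: prefix='10' -> emit 'a', reset
Bit 11: prefix='0' -> emit 'd', reset
Bit 12: prefix='1' (no match yet)
Bit 13: prefix='10' -> emit 'a', reset

Answer: 0 2 4 5 7 9 11 12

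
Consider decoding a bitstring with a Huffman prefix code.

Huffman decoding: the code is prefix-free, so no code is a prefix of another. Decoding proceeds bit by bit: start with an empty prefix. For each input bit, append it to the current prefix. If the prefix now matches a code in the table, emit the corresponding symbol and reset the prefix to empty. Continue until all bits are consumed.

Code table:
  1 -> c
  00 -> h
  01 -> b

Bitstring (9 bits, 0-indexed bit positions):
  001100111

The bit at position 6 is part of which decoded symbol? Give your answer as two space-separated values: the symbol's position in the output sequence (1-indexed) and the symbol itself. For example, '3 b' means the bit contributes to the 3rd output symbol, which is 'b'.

Answer: 5 c

Derivation:
Bit 0: prefix='0' (no match yet)
Bit 1: prefix='00' -> emit 'h', reset
Bit 2: prefix='1' -> emit 'c', reset
Bit 3: prefix='1' -> emit 'c', reset
Bit 4: prefix='0' (no match yet)
Bit 5: prefix='00' -> emit 'h', reset
Bit 6: prefix='1' -> emit 'c', reset
Bit 7: prefix='1' -> emit 'c', reset
Bit 8: prefix='1' -> emit 'c', reset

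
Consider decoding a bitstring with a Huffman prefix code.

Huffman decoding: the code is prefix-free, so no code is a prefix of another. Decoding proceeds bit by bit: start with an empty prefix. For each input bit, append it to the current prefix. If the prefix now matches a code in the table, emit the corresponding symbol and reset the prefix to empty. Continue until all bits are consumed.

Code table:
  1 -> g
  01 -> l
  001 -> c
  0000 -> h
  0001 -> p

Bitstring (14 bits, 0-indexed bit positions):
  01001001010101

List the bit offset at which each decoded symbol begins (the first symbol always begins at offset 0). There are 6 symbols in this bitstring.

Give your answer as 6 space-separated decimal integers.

Bit 0: prefix='0' (no match yet)
Bit 1: prefix='01' -> emit 'l', reset
Bit 2: prefix='0' (no match yet)
Bit 3: prefix='00' (no match yet)
Bit 4: prefix='001' -> emit 'c', reset
Bit 5: prefix='0' (no match yet)
Bit 6: prefix='00' (no match yet)
Bit 7: prefix='001' -> emit 'c', reset
Bit 8: prefix='0' (no match yet)
Bit 9: prefix='01' -> emit 'l', reset
Bit 10: prefix='0' (no match yet)
Bit 11: prefix='01' -> emit 'l', reset
Bit 12: prefix='0' (no match yet)
Bit 13: prefix='01' -> emit 'l', reset

Answer: 0 2 5 8 10 12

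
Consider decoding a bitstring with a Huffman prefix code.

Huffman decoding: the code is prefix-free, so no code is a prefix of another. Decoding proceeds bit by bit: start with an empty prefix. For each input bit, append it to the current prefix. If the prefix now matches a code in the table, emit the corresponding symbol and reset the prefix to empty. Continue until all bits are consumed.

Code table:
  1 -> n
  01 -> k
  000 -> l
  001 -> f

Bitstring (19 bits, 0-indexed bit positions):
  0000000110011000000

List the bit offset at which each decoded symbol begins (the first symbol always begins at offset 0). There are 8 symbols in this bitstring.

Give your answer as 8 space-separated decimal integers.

Answer: 0 3 6 8 9 12 13 16

Derivation:
Bit 0: prefix='0' (no match yet)
Bit 1: prefix='00' (no match yet)
Bit 2: prefix='000' -> emit 'l', reset
Bit 3: prefix='0' (no match yet)
Bit 4: prefix='00' (no match yet)
Bit 5: prefix='000' -> emit 'l', reset
Bit 6: prefix='0' (no match yet)
Bit 7: prefix='01' -> emit 'k', reset
Bit 8: prefix='1' -> emit 'n', reset
Bit 9: prefix='0' (no match yet)
Bit 10: prefix='00' (no match yet)
Bit 11: prefix='001' -> emit 'f', reset
Bit 12: prefix='1' -> emit 'n', reset
Bit 13: prefix='0' (no match yet)
Bit 14: prefix='00' (no match yet)
Bit 15: prefix='000' -> emit 'l', reset
Bit 16: prefix='0' (no match yet)
Bit 17: prefix='00' (no match yet)
Bit 18: prefix='000' -> emit 'l', reset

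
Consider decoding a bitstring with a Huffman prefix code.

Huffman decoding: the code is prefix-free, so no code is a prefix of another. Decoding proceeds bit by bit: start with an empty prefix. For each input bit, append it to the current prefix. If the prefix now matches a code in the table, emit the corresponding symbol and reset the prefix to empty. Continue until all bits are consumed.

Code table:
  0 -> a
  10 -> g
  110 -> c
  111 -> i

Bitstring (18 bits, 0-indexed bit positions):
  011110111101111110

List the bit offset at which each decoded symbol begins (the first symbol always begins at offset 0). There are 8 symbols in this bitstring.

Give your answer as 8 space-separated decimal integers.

Answer: 0 1 4 6 9 11 14 17

Derivation:
Bit 0: prefix='0' -> emit 'a', reset
Bit 1: prefix='1' (no match yet)
Bit 2: prefix='11' (no match yet)
Bit 3: prefix='111' -> emit 'i', reset
Bit 4: prefix='1' (no match yet)
Bit 5: prefix='10' -> emit 'g', reset
Bit 6: prefix='1' (no match yet)
Bit 7: prefix='11' (no match yet)
Bit 8: prefix='111' -> emit 'i', reset
Bit 9: prefix='1' (no match yet)
Bit 10: prefix='10' -> emit 'g', reset
Bit 11: prefix='1' (no match yet)
Bit 12: prefix='11' (no match yet)
Bit 13: prefix='111' -> emit 'i', reset
Bit 14: prefix='1' (no match yet)
Bit 15: prefix='11' (no match yet)
Bit 16: prefix='111' -> emit 'i', reset
Bit 17: prefix='0' -> emit 'a', reset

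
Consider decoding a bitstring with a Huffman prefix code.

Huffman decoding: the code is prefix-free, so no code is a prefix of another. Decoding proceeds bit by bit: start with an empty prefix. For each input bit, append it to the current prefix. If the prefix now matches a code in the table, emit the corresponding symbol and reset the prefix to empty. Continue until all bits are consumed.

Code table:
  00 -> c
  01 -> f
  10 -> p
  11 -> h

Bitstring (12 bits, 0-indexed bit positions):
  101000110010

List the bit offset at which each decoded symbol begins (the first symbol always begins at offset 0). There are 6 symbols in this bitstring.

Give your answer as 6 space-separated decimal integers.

Bit 0: prefix='1' (no match yet)
Bit 1: prefix='10' -> emit 'p', reset
Bit 2: prefix='1' (no match yet)
Bit 3: prefix='10' -> emit 'p', reset
Bit 4: prefix='0' (no match yet)
Bit 5: prefix='00' -> emit 'c', reset
Bit 6: prefix='1' (no match yet)
Bit 7: prefix='11' -> emit 'h', reset
Bit 8: prefix='0' (no match yet)
Bit 9: prefix='00' -> emit 'c', reset
Bit 10: prefix='1' (no match yet)
Bit 11: prefix='10' -> emit 'p', reset

Answer: 0 2 4 6 8 10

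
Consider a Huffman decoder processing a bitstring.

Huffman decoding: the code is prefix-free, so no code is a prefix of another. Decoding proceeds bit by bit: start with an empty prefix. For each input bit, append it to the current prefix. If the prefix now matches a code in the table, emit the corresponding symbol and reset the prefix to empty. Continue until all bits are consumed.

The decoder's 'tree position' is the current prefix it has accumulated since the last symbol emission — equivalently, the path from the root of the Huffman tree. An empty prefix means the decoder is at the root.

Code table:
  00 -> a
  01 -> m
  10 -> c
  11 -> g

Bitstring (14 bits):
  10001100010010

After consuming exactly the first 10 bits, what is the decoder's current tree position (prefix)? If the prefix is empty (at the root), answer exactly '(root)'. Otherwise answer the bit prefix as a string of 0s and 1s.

Answer: (root)

Derivation:
Bit 0: prefix='1' (no match yet)
Bit 1: prefix='10' -> emit 'c', reset
Bit 2: prefix='0' (no match yet)
Bit 3: prefix='00' -> emit 'a', reset
Bit 4: prefix='1' (no match yet)
Bit 5: prefix='11' -> emit 'g', reset
Bit 6: prefix='0' (no match yet)
Bit 7: prefix='00' -> emit 'a', reset
Bit 8: prefix='0' (no match yet)
Bit 9: prefix='01' -> emit 'm', reset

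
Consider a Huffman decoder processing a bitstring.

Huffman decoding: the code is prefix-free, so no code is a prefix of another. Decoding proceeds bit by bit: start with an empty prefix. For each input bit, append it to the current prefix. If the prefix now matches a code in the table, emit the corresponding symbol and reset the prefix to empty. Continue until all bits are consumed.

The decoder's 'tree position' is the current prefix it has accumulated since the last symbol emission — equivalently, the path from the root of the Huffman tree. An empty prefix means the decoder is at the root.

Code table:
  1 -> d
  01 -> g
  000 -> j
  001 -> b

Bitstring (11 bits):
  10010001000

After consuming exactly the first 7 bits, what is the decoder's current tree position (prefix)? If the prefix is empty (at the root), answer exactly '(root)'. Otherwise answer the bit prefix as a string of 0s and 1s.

Bit 0: prefix='1' -> emit 'd', reset
Bit 1: prefix='0' (no match yet)
Bit 2: prefix='00' (no match yet)
Bit 3: prefix='001' -> emit 'b', reset
Bit 4: prefix='0' (no match yet)
Bit 5: prefix='00' (no match yet)
Bit 6: prefix='000' -> emit 'j', reset

Answer: (root)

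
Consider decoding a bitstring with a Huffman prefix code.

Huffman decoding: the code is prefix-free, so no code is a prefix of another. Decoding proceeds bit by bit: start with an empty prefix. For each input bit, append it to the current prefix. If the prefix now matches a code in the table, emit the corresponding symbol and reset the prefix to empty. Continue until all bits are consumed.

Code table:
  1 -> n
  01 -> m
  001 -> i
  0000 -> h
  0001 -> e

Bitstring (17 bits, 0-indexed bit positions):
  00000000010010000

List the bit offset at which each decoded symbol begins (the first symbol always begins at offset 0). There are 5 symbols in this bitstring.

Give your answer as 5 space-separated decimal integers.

Answer: 0 4 8 10 13

Derivation:
Bit 0: prefix='0' (no match yet)
Bit 1: prefix='00' (no match yet)
Bit 2: prefix='000' (no match yet)
Bit 3: prefix='0000' -> emit 'h', reset
Bit 4: prefix='0' (no match yet)
Bit 5: prefix='00' (no match yet)
Bit 6: prefix='000' (no match yet)
Bit 7: prefix='0000' -> emit 'h', reset
Bit 8: prefix='0' (no match yet)
Bit 9: prefix='01' -> emit 'm', reset
Bit 10: prefix='0' (no match yet)
Bit 11: prefix='00' (no match yet)
Bit 12: prefix='001' -> emit 'i', reset
Bit 13: prefix='0' (no match yet)
Bit 14: prefix='00' (no match yet)
Bit 15: prefix='000' (no match yet)
Bit 16: prefix='0000' -> emit 'h', reset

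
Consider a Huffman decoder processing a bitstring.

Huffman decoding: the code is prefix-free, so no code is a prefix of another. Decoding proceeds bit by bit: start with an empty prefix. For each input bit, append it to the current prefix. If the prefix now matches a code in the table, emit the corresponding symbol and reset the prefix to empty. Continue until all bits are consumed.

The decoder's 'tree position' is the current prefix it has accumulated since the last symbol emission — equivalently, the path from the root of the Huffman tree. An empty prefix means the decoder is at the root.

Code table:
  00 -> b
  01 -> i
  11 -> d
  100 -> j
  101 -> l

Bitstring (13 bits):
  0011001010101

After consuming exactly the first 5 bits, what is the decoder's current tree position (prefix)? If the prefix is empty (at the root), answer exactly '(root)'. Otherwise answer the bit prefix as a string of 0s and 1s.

Bit 0: prefix='0' (no match yet)
Bit 1: prefix='00' -> emit 'b', reset
Bit 2: prefix='1' (no match yet)
Bit 3: prefix='11' -> emit 'd', reset
Bit 4: prefix='0' (no match yet)

Answer: 0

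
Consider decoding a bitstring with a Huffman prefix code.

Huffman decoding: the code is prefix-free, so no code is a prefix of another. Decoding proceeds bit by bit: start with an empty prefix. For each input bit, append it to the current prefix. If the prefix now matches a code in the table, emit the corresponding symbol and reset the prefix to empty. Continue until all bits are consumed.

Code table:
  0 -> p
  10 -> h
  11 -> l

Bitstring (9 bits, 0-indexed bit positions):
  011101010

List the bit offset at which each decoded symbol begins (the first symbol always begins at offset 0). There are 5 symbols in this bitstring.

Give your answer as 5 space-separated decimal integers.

Answer: 0 1 3 5 7

Derivation:
Bit 0: prefix='0' -> emit 'p', reset
Bit 1: prefix='1' (no match yet)
Bit 2: prefix='11' -> emit 'l', reset
Bit 3: prefix='1' (no match yet)
Bit 4: prefix='10' -> emit 'h', reset
Bit 5: prefix='1' (no match yet)
Bit 6: prefix='10' -> emit 'h', reset
Bit 7: prefix='1' (no match yet)
Bit 8: prefix='10' -> emit 'h', reset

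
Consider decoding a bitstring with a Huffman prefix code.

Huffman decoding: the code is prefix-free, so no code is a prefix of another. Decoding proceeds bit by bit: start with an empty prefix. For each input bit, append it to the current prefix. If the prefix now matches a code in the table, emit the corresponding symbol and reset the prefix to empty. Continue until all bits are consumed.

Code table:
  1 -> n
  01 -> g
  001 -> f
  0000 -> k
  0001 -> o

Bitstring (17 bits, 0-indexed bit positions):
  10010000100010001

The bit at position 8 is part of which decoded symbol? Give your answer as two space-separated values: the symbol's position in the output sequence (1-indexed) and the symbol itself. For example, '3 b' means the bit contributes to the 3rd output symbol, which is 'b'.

Answer: 4 n

Derivation:
Bit 0: prefix='1' -> emit 'n', reset
Bit 1: prefix='0' (no match yet)
Bit 2: prefix='00' (no match yet)
Bit 3: prefix='001' -> emit 'f', reset
Bit 4: prefix='0' (no match yet)
Bit 5: prefix='00' (no match yet)
Bit 6: prefix='000' (no match yet)
Bit 7: prefix='0000' -> emit 'k', reset
Bit 8: prefix='1' -> emit 'n', reset
Bit 9: prefix='0' (no match yet)
Bit 10: prefix='00' (no match yet)
Bit 11: prefix='000' (no match yet)
Bit 12: prefix='0001' -> emit 'o', reset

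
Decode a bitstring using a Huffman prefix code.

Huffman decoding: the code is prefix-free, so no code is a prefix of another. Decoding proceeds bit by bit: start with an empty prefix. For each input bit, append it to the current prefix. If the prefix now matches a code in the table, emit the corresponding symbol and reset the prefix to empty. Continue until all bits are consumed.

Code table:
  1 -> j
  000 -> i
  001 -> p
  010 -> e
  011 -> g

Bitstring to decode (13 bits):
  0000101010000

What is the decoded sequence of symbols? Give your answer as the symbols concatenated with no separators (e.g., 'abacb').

Bit 0: prefix='0' (no match yet)
Bit 1: prefix='00' (no match yet)
Bit 2: prefix='000' -> emit 'i', reset
Bit 3: prefix='0' (no match yet)
Bit 4: prefix='01' (no match yet)
Bit 5: prefix='010' -> emit 'e', reset
Bit 6: prefix='1' -> emit 'j', reset
Bit 7: prefix='0' (no match yet)
Bit 8: prefix='01' (no match yet)
Bit 9: prefix='010' -> emit 'e', reset
Bit 10: prefix='0' (no match yet)
Bit 11: prefix='00' (no match yet)
Bit 12: prefix='000' -> emit 'i', reset

Answer: iejei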